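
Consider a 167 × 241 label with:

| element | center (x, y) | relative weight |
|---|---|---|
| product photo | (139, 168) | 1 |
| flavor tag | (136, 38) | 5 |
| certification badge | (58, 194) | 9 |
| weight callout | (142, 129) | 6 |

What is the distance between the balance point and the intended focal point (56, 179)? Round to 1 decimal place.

Total weight = 1 + 5 + 9 + 6 = 21.
x: (1·139 + 5·136 + 9·58 + 6·142) / 21 = 2193 / 21 ≈ 104.43
y: (1·168 + 5·38 + 9·194 + 6·129) / 21 = 2878 / 21 ≈ 137.05
Relative to (56, 179): Δ = (48.43, -41.95); |Δ| = √(48.43² + -41.95²) ≈ 64.07.

≈ 64.1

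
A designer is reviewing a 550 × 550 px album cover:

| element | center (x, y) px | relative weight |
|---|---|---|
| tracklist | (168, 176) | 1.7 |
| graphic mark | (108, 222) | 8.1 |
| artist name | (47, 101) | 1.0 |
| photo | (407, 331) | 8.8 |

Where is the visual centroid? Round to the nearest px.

Weights sum to 1.7 + 8.1 + 1.0 + 8.8 = 19.6.
Σw·x = 1.7·168 + 8.1·108 + 1.0·47 + 8.8·407 = 4789.0, so x̄ = 4789.0/19.6 ≈ 244.34.
Σw·y = 1.7·176 + 8.1·222 + 1.0·101 + 8.8·331 = 5111.2, so ȳ = 5111.2/19.6 ≈ 260.78.

(244, 261)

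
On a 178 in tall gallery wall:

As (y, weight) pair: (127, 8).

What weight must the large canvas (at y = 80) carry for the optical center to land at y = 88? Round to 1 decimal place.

The single fixed element contributes weight 8, moment 8·127 = 1016.
Balance at y = 88 requires (1016 + w·80) / (8 + w) = 88.
Solving: w = (88·8 − 1016) / (80 − 88) = -312 / -8 ≈ 39.00.

w ≈ 39.0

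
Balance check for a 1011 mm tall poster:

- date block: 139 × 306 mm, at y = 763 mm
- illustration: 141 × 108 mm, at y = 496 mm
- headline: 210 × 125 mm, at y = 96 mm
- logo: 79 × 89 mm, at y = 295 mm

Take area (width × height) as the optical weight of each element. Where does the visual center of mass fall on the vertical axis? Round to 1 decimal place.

Areas: date block 139·306 = 42534, illustration 141·108 = 15228, headline 210·125 = 26250, logo 79·89 = 7031. Total weight = 91043.
y: (42534·763 + 15228·496 + 26250·96 + 7031·295) / 91043 = 44600675 / 91043 ≈ 489.89

y ≈ 489.9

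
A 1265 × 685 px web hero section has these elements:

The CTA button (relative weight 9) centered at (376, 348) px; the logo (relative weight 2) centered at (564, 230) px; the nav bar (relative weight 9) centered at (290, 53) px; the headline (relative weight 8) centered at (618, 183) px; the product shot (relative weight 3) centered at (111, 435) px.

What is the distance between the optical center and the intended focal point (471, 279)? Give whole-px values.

Total weight = 9 + 2 + 9 + 8 + 3 = 31.
x-moment: 9·376 + 2·564 + 9·290 + 8·618 + 3·111 = 12399; centroid 12399/31 ≈ 399.97.
y-moment: 9·348 + 2·230 + 9·53 + 8·183 + 3·435 = 6838; centroid 6838/31 ≈ 220.58.
From (471, 279): dx = -71.03, dy = -58.42, so the distance is √(dx²+dy²) ≈ 91.97.

≈ 92 px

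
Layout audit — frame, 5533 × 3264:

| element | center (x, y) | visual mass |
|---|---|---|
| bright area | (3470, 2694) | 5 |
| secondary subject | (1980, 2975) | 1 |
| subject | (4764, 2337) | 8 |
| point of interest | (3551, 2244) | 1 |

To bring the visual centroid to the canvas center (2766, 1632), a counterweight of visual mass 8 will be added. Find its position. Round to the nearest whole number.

(328, 19)

After adding the counterweight, total weight = 5 + 1 + 8 + 1 + 8 = 23.
Along x: (60993 + 8·x) / 23 = 2766 (existing moment 5·3470 + 1·1980 + 8·4764 + 1·3551 = 60993) ⇒ x = (63618 − 60993) / 8 ≈ 328.12.
Along y: (37385 + 8·y) / 23 = 1632 (existing moment 5·2694 + 1·2975 + 8·2337 + 1·2244 = 37385) ⇒ y = (37536 − 37385) / 8 ≈ 18.88.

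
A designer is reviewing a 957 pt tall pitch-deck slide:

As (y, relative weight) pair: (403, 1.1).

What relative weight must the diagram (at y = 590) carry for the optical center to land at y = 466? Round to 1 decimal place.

w ≈ 0.6

The single fixed element contributes weight 1.1, moment 1.1·403 = 443.3.
For the centroid to hit 466: (443.3 + w·590) / (1.1 + w) = 466.
So w = (466·1.1 − 443.3)/(590 − 466) = 69.3/124 ≈ 0.56.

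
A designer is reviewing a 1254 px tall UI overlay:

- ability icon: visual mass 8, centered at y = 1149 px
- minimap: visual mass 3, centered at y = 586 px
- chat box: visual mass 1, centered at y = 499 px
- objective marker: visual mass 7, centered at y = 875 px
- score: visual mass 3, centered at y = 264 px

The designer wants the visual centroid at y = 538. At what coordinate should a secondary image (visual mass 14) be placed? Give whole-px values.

New total weight: (8 + 3 + 1 + 7 + 3) + 14 = 36.
Along y: (18366 + 14·y) / 36 = 538 (existing moment 8·1149 + 3·586 + 1·499 + 7·875 + 3·264 = 18366) ⇒ y = (19368 − 18366) / 14 ≈ 71.57.

y ≈ 72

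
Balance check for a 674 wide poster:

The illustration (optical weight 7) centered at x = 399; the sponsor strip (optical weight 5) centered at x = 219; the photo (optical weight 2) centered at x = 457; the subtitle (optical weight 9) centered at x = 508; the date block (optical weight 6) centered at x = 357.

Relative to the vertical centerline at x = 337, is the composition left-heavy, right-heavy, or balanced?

Weights sum to 7 + 5 + 2 + 9 + 6 = 29.
Σw·x = 7·399 + 5·219 + 2·457 + 9·508 + 6·357 = 11516, so x̄ = 11516/29 ≈ 397.10.
397.1 vs midline 337 → right-heavy.

right-heavy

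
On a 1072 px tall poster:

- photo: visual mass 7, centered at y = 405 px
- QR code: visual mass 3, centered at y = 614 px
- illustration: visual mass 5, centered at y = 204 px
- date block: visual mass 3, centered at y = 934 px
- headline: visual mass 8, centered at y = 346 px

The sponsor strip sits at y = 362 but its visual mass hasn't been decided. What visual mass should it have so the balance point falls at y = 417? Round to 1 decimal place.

w ≈ 7.7

Known weights sum to 7 + 3 + 5 + 3 + 8 = 26; their moment is 7·405 + 3·614 + 5·204 + 3·934 + 8·346 = 11267.
Set Σw·y/Σw = 417: (11267 + 362w) = 417·(26 + w).
Rearranging, w·(362 − 417) = 417·26 − 11267 = -425, so w ≈ -425/-55 = 7.73.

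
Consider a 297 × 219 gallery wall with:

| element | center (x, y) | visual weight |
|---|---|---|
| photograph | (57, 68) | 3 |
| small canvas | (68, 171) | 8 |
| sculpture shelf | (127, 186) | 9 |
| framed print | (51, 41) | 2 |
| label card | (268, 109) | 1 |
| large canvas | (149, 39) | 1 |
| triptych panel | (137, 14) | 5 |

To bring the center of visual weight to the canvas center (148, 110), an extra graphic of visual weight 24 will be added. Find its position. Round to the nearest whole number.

(199, 95)

After adding the extra graphic, total weight = 3 + 8 + 9 + 2 + 1 + 1 + 5 + 24 = 53.
x: need Σw·x = 53·148 = 7844. Existing = 3·57 + 8·68 + 9·127 + 2·51 + 1·268 + 1·149 + 5·137 = 3062. Remainder 4782 / 24 ≈ 199.25.
y: need Σw·y = 53·110 = 5830. Existing = 3·68 + 8·171 + 9·186 + 2·41 + 1·109 + 1·39 + 5·14 = 3546. Remainder 2284 / 24 ≈ 95.17.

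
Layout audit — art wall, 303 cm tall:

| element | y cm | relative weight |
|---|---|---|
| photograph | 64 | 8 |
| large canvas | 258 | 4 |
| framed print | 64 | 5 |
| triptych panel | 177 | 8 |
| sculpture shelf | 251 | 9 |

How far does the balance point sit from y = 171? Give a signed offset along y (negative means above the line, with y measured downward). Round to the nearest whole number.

≈ -8 cm

Σw = 8 + 4 + 5 + 8 + 9 = 34.
Σw·y = 8·64 + 4·258 + 5·64 + 8·177 + 9·251 = 5539, so ȳ = 5539/34 ≈ 162.91.
Offset from y = 171: 162.91 − 171 ≈ -8.09.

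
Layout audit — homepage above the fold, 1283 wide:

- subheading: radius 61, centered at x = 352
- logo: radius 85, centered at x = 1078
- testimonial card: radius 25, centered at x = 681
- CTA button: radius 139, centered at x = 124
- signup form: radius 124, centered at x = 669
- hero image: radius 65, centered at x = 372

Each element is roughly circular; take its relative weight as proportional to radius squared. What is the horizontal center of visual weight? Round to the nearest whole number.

Weights ∝ r²: subheading 61² = 3721, logo 85² = 7225, testimonial card 25² = 625, CTA button 139² = 19321, signup form 124² = 15376, hero image 65² = 4225; Σw = 50493.
Σw·x = 23778015; x̄ = 23778015/50493 ≈ 470.92.

x ≈ 471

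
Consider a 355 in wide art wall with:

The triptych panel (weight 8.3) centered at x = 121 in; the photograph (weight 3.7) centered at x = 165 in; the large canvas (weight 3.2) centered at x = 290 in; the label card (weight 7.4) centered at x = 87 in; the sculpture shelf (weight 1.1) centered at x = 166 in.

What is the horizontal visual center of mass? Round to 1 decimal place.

Σw = 8.3 + 3.7 + 3.2 + 7.4 + 1.1 = 23.7.
x-moment: 8.3·121 + 3.7·165 + 3.2·290 + 7.4·87 + 1.1·166 = 3369.2; centroid 3369.2/23.7 ≈ 142.16.

x ≈ 142.2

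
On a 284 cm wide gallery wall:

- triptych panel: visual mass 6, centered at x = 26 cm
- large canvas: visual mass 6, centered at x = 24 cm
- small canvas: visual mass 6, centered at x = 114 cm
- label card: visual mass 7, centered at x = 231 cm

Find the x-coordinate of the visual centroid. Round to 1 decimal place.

Σw = 6 + 6 + 6 + 7 = 25.
x-moment: 6·26 + 6·24 + 6·114 + 7·231 = 2601; centroid 2601/25 ≈ 104.04.

x ≈ 104.0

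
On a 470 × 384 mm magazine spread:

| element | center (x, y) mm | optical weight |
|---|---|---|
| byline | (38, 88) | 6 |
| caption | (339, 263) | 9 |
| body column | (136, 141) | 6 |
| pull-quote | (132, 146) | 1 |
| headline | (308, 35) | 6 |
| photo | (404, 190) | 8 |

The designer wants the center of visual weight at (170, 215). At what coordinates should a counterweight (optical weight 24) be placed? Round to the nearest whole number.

(37, 303)

New total weight: (6 + 9 + 6 + 1 + 6 + 8) + 24 = 60.
x: target moment 60×170 = 10200; current 6·38 + 9·339 + 6·136 + 1·132 + 6·308 + 8·404 = 9307; the counterweight supplies 893, so x = 893/24 ≈ 37.21.
y: target moment 60×215 = 12900; current 6·88 + 9·263 + 6·141 + 1·146 + 6·35 + 8·190 = 5617; the counterweight supplies 7283, so y = 7283/24 ≈ 303.46.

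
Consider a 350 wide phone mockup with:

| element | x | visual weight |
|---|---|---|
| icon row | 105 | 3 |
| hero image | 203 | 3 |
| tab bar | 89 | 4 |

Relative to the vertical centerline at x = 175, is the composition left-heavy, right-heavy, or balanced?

left-heavy

Weights sum to 3 + 3 + 4 = 10.
x: (3·105 + 3·203 + 4·89) / 10 = 1280 / 10 ≈ 128.00
128.0 lies left of the midline 175, so the layout is left-heavy.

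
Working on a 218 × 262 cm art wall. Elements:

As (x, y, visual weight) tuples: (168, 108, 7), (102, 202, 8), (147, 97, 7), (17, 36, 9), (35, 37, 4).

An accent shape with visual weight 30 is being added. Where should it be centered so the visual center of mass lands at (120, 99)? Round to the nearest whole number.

After adding the accent shape, total weight = 7 + 8 + 7 + 9 + 4 + 30 = 65.
Along x: (3314 + 30·x) / 65 = 120 (existing moment 7·168 + 8·102 + 7·147 + 9·17 + 4·35 = 3314) ⇒ x = (7800 − 3314) / 30 ≈ 149.53.
Along y: (3523 + 30·y) / 65 = 99 (existing moment 7·108 + 8·202 + 7·97 + 9·36 + 4·37 = 3523) ⇒ y = (6435 − 3523) / 30 ≈ 97.07.

(150, 97)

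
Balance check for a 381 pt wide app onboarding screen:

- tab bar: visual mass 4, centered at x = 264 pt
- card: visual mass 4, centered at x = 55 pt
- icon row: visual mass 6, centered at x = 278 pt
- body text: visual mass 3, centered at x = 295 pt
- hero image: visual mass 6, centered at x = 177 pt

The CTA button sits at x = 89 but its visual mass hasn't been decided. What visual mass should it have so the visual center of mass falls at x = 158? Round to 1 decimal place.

w ≈ 18.2

Fixed elements: Σw = 4 + 4 + 6 + 3 + 6 = 23, Σw·x = 4·264 + 4·55 + 6·278 + 3·295 + 6·177 = 4891.
Set Σw·x/Σw = 158: (4891 + 89w) = 158·(23 + w).
Solving: w = (158·23 − 4891) / (89 − 158) = -1257 / -69 ≈ 18.22.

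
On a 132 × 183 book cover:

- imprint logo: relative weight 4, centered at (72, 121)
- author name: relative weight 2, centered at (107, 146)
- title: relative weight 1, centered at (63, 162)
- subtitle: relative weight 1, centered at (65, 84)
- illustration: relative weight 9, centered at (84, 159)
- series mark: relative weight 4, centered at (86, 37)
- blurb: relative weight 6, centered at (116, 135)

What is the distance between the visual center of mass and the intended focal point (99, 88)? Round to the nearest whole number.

Σw = 4 + 2 + 1 + 1 + 9 + 4 + 6 = 27.
x: moment 2426 / weight 27 ≈ 89.85
Σw·y = 3411; ȳ = 3411/27 ≈ 126.33.
Offset from (99, 88): Δx ≈ -9.15, Δy ≈ 38.33; distance = √(Δx² + Δy²) ≈ 39.41.

≈ 39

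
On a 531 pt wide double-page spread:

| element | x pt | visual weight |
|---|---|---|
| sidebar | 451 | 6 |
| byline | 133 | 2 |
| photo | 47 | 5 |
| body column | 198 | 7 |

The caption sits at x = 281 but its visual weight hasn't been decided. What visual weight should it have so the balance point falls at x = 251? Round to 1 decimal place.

w ≈ 14.2

Existing Σw = 20 (6 + 2 + 5 + 7); existing moment 6·451 + 2·133 + 5·47 + 7·198 = 4593.
Balance at x = 251 requires (4593 + w·281) / (20 + w) = 251.
Solving: w = (251·20 − 4593) / (281 − 251) = 427 / 30 ≈ 14.23.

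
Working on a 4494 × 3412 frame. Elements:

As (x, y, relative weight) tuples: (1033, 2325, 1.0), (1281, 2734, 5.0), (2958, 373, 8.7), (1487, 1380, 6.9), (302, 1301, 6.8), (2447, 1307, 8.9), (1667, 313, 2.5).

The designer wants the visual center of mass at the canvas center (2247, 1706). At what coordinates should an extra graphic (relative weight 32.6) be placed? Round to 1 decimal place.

(2799.1, 2254.3)

After adding the extra graphic, total weight = 1.0 + 5.0 + 8.7 + 6.9 + 6.8 + 8.9 + 2.5 + 32.6 = 72.4.
x: need Σw·x = 72.4·2247 = 162682.8. Existing = 1.0·1033 + 5.0·1281 + 8.7·2958 + 6.9·1487 + 6.8·302 + 8.9·2447 + 2.5·1667 = 71432.3. Remainder 91250.5 / 32.6 ≈ 2799.10.
y: need Σw·y = 72.4·1706 = 123514.4. Existing = 1.0·2325 + 5.0·2734 + 8.7·373 + 6.9·1380 + 6.8·1301 + 8.9·1307 + 2.5·313 = 50023.7. Remainder 73490.7 / 32.6 ≈ 2254.32.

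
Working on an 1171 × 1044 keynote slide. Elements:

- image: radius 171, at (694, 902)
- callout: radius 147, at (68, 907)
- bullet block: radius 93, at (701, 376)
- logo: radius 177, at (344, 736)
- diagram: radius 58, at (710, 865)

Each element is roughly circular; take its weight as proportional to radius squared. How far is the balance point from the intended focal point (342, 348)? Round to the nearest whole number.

r² weights: image 171² = 29241, callout 147² = 21609, bullet block 93² = 8649, logo 177² = 31329, diagram 58² = 3364. Total = 94192.
x-moment: 29241·694 + 21609·68 + 8649·701 + 31329·344 + 3364·710 = 40991231; centroid 40991231/94192 ≈ 435.19.
y-moment: 29241·902 + 21609·907 + 8649·376 + 31329·736 + 3364·865 = 75194773; centroid 75194773/94192 ≈ 798.31.
From (342, 348): dx = 93.19, dy = 450.31, so the distance is √(dx²+dy²) ≈ 459.85.

≈ 460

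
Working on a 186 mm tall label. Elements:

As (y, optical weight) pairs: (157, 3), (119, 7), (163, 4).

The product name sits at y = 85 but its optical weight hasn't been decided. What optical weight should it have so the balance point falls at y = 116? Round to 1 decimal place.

Existing Σw = 14 (3 + 7 + 4); existing moment 3·157 + 7·119 + 4·163 = 1956.
Balance at y = 116 requires (1956 + w·85) / (14 + w) = 116.
Rearranging, w·(85 − 116) = 116·14 − 1956 = -332, so w ≈ -332/-31 = 10.71.

w ≈ 10.7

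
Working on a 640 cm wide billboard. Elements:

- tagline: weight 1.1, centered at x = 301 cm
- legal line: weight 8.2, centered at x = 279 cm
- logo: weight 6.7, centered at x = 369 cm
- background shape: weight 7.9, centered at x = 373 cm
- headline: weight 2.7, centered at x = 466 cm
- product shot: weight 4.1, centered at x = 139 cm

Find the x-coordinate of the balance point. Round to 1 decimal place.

Total weight = 1.1 + 8.2 + 6.7 + 7.9 + 2.7 + 4.1 = 30.7.
x-moment: 1.1·301 + 8.2·279 + 6.7·369 + 7.9·373 + 2.7·466 + 4.1·139 = 9866.0; centroid 9866.0/30.7 ≈ 321.37.

x ≈ 321.4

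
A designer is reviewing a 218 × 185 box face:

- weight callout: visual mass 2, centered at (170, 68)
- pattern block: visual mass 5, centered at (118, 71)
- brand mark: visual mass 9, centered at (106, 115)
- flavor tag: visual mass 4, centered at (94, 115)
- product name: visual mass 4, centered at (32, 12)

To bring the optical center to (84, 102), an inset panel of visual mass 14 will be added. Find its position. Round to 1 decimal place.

With the inset panel, Σw becomes 2 + 5 + 9 + 4 + 4 + 14 = 38.
x: need Σw·x = 38·84 = 3192. Existing = 2·170 + 5·118 + 9·106 + 4·94 + 4·32 = 2388. Remainder 804 / 14 ≈ 57.43.
y: need Σw·y = 38·102 = 3876. Existing = 2·68 + 5·71 + 9·115 + 4·115 + 4·12 = 2034. Remainder 1842 / 14 ≈ 131.57.

(57.4, 131.6)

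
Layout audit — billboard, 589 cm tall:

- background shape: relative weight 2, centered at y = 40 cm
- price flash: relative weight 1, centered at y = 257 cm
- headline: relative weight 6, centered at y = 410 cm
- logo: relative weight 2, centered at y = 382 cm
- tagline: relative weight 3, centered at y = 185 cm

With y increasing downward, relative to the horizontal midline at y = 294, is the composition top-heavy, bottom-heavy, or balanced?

balanced

Total weight = 2 + 1 + 6 + 2 + 3 = 14.
y-moment: 2·40 + 1·257 + 6·410 + 2·382 + 3·185 = 4116; centroid 4116/14 ≈ 294.00.
294.00 = 294 exactly: balanced.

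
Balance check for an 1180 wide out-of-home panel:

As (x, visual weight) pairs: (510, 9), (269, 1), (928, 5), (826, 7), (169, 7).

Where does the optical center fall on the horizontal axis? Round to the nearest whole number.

Weights sum to 9 + 1 + 5 + 7 + 7 = 29.
x-moment: 9·510 + 1·269 + 5·928 + 7·826 + 7·169 = 16464; centroid 16464/29 ≈ 567.72.

x ≈ 568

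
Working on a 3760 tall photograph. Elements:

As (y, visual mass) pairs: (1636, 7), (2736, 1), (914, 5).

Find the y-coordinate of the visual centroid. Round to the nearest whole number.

Σw = 7 + 1 + 5 = 13.
y: (7·1636 + 1·2736 + 5·914) / 13 = 18758 / 13 ≈ 1442.92

y ≈ 1443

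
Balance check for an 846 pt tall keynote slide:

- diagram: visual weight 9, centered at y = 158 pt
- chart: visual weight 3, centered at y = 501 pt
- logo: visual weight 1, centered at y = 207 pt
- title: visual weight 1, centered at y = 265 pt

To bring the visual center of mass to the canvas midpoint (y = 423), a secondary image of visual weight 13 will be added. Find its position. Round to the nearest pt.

New total weight: (9 + 3 + 1 + 1) + 13 = 27.
Along y: (3397 + 13·y) / 27 = 423 (existing moment 9·158 + 3·501 + 1·207 + 1·265 = 3397) ⇒ y = (11421 − 3397) / 13 ≈ 617.23.

y ≈ 617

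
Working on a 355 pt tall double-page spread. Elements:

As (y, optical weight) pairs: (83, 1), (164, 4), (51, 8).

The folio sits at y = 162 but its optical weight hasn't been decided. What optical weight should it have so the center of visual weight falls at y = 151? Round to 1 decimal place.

w ≈ 74.2

Known weights sum to 1 + 4 + 8 = 13; their moment is 1·83 + 4·164 + 8·51 = 1147.
For the centroid to hit 151: (1147 + w·162) / (13 + w) = 151.
So w = (151·13 − 1147)/(162 − 151) = 816/11 ≈ 74.18.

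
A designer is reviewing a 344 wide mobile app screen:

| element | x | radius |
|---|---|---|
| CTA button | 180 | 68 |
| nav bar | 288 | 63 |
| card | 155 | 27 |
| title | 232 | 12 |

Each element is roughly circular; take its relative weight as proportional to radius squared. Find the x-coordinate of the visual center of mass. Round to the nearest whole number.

r² weights: CTA button 68² = 4624, nav bar 63² = 3969, card 27² = 729, title 12² = 144. Total = 9466.
Σw·x = 4624·180 + 3969·288 + 729·155 + 144·232 = 2121795, so x̄ = 2121795/9466 ≈ 224.15.

x ≈ 224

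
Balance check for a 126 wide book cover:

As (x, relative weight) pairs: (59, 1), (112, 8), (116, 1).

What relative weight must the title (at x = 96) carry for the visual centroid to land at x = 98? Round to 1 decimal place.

Fixed elements: Σw = 1 + 8 + 1 = 10, Σw·x = 1·59 + 8·112 + 1·116 = 1071.
For the centroid to hit 98: (1071 + w·96) / (10 + w) = 98.
So w = (98·10 − 1071)/(96 − 98) = -91/-2 ≈ 45.50.

w ≈ 45.5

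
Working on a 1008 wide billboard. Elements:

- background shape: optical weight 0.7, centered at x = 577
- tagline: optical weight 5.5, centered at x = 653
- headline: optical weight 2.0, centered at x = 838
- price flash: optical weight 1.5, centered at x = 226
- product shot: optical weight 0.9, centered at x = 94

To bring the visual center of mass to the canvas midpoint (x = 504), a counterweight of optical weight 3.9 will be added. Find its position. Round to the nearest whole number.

After adding the counterweight, total weight = 0.7 + 5.5 + 2.0 + 1.5 + 0.9 + 3.9 = 14.5.
Along x: (6095.0 + 3.9·x) / 14.5 = 504 (existing moment 0.7·577 + 5.5·653 + 2.0·838 + 1.5·226 + 0.9·94 = 6095.0) ⇒ x = (7308.0 − 6095.0) / 3.9 ≈ 311.03.

x ≈ 311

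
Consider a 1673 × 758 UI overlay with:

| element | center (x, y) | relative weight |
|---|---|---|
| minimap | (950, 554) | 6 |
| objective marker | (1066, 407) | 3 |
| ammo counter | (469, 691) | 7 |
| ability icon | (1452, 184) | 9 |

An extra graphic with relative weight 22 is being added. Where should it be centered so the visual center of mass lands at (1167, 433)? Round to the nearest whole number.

After adding the extra graphic, total weight = 6 + 3 + 7 + 9 + 22 = 47.
x: target moment 47×1167 = 54849; current 6·950 + 3·1066 + 7·469 + 9·1452 = 25249; the extra graphic supplies 29600, so x = 29600/22 ≈ 1345.45.
y: target moment 47×433 = 20351; current 6·554 + 3·407 + 7·691 + 9·184 = 11038; the extra graphic supplies 9313, so y = 9313/22 ≈ 423.32.

(1345, 423)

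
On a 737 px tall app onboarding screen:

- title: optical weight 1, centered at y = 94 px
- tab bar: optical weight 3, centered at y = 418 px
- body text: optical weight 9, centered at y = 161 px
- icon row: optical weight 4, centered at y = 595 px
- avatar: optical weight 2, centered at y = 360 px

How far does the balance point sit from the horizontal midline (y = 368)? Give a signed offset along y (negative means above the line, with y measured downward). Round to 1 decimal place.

Σw = 1 + 3 + 9 + 4 + 2 = 19.
y-moment: 1·94 + 3·418 + 9·161 + 4·595 + 2·360 = 5897; centroid 5897/19 ≈ 310.37.
Offset from y = 368: 310.37 − 368 ≈ -57.63.

≈ -57.6 px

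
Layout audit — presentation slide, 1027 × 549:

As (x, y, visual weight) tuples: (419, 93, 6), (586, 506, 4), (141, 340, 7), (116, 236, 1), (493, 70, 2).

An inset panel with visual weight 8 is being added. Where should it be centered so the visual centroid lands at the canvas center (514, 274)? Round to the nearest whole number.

With the inset panel, Σw becomes 6 + 4 + 7 + 1 + 2 + 8 = 28.
x: need Σw·x = 28·514 = 14392. Existing = 6·419 + 4·586 + 7·141 + 1·116 + 2·493 = 6947. Remainder 7445 / 8 ≈ 930.62.
y: need Σw·y = 28·274 = 7672. Existing = 6·93 + 4·506 + 7·340 + 1·236 + 2·70 = 5338. Remainder 2334 / 8 ≈ 291.75.

(931, 292)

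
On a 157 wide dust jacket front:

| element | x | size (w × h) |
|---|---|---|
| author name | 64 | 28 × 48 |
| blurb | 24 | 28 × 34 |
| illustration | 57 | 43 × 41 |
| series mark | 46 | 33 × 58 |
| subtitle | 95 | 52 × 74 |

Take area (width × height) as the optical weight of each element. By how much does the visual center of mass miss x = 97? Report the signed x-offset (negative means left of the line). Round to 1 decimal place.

Areas: author name 28·48 = 1344, blurb 28·34 = 952, illustration 43·41 = 1763, series mark 33·58 = 1914, subtitle 52·74 = 3848. Total weight = 9821.
Σw·x = 1344·64 + 952·24 + 1763·57 + 1914·46 + 3848·95 = 662959, so x̄ = 662959/9821 ≈ 67.50.
Against x = 97, that's 67.50 − 97 = -29.50.

≈ -29.5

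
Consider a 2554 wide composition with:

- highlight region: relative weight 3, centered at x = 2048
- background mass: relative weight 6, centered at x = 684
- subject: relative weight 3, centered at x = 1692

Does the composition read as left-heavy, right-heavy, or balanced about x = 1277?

balanced

Σw = 3 + 6 + 3 = 12.
x: (3·2048 + 6·684 + 3·1692) / 12 = 15324 / 12 ≈ 1277.00
The centroid 1277.00 matches the midline at 1277, so the layout is balanced.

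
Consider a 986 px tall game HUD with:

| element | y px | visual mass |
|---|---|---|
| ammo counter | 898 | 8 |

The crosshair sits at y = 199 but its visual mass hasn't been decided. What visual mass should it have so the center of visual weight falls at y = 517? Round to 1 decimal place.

w ≈ 9.6

Known: weight 8 with moment 8·898 = 7184.
Set Σw·y/Σw = 517: (7184 + 199w) = 517·(8 + w).
Solving: w = (517·8 − 7184) / (199 − 517) = -3048 / -318 ≈ 9.58.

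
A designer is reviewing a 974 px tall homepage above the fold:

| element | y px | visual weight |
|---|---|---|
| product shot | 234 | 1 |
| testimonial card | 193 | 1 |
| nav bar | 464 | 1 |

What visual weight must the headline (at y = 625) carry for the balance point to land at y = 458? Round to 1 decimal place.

w ≈ 2.9

Fixed elements: Σw = 1 + 1 + 1 = 3, Σw·y = 1·234 + 1·193 + 1·464 = 891.
Balance at y = 458 requires (891 + w·625) / (3 + w) = 458.
Rearranging, w·(625 − 458) = 458·3 − 891 = 483, so w ≈ 483/167 = 2.89.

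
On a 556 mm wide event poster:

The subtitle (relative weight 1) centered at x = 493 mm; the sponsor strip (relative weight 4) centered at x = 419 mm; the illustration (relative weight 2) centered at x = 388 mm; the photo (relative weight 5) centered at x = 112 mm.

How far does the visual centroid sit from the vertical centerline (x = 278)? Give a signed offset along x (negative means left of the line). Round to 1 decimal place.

Σw = 1 + 4 + 2 + 5 = 12.
Σw·x = 1·493 + 4·419 + 2·388 + 5·112 = 3505, so x̄ = 3505/12 ≈ 292.08.
Difference: 292.08 − 278 ≈ 14.08.

≈ 14.1 mm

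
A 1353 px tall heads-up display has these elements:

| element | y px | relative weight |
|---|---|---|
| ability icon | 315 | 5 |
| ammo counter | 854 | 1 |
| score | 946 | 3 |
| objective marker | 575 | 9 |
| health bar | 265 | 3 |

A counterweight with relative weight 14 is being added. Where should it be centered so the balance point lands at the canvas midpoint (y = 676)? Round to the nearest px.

y ≈ 887

After adding the counterweight, total weight = 5 + 1 + 3 + 9 + 3 + 14 = 35.
y: target moment 35×676 = 23660; current 5·315 + 1·854 + 3·946 + 9·575 + 3·265 = 11237; the counterweight supplies 12423, so y = 12423/14 ≈ 887.36.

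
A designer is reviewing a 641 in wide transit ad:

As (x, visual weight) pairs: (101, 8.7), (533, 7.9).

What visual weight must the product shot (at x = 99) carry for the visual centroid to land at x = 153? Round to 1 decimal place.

w ≈ 47.2

Existing Σw = 16.6 (8.7 + 7.9); existing moment 8.7·101 + 7.9·533 = 5089.4.
Balance at x = 153 requires (5089.4 + w·99) / (16.6 + w) = 153.
Solving: w = (153·16.6 − 5089.4) / (99 − 153) = -2549.6 / -54 ≈ 47.21.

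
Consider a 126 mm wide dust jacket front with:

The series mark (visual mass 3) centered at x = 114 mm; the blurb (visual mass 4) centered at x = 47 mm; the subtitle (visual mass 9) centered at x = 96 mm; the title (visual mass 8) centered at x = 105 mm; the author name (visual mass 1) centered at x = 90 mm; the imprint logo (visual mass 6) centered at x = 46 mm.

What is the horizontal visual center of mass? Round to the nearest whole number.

x ≈ 84

Weights sum to 3 + 4 + 9 + 8 + 1 + 6 = 31.
x: (3·114 + 4·47 + 9·96 + 8·105 + 1·90 + 6·46) / 31 = 2600 / 31 ≈ 83.87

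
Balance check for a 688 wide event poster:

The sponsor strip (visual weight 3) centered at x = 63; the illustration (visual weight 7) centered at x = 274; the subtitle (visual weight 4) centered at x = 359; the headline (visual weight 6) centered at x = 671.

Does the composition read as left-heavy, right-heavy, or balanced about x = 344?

Σw = 3 + 7 + 4 + 6 = 20.
Σw·x = 3·63 + 7·274 + 4·359 + 6·671 = 7569, so x̄ = 7569/20 ≈ 378.45.
378.4 vs midline 344 → right-heavy.

right-heavy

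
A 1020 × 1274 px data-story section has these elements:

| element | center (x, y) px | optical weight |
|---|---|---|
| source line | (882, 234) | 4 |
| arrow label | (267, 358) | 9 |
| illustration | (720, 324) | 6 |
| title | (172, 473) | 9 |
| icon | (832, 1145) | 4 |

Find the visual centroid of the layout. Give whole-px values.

(473, 467)

Σw = 4 + 9 + 6 + 9 + 4 = 32.
x-moment: 4·882 + 9·267 + 6·720 + 9·172 + 4·832 = 15127; centroid 15127/32 ≈ 472.72.
y-moment: 4·234 + 9·358 + 6·324 + 9·473 + 4·1145 = 14939; centroid 14939/32 ≈ 466.84.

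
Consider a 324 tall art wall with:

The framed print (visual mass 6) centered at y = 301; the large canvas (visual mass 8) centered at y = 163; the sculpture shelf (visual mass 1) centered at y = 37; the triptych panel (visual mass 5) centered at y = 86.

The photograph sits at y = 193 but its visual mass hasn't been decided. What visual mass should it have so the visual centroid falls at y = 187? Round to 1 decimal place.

w ≈ 27.2

Known weights sum to 6 + 8 + 1 + 5 = 20; their moment is 6·301 + 8·163 + 1·37 + 5·86 = 3577.
For the centroid to hit 187: (3577 + w·193) / (20 + w) = 187.
So w = (187·20 − 3577)/(193 − 187) = 163/6 ≈ 27.17.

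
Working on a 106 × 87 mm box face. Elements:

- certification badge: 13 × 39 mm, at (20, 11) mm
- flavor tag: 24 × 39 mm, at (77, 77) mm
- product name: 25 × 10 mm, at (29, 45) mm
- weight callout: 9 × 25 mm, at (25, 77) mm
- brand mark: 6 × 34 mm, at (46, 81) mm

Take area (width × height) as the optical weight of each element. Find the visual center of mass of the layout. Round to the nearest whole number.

Taking area as weight: certification badge 13·39 = 507, flavor tag 24·39 = 936, product name 25·10 = 250, weight callout 9·25 = 225, brand mark 6·34 = 204. Sum 2122.
x: (507·20 + 936·77 + 250·29 + 225·25 + 204·46) / 2122 = 104471 / 2122 ≈ 49.23
y: (507·11 + 936·77 + 250·45 + 225·77 + 204·81) / 2122 = 122748 / 2122 ≈ 57.85

(49, 58)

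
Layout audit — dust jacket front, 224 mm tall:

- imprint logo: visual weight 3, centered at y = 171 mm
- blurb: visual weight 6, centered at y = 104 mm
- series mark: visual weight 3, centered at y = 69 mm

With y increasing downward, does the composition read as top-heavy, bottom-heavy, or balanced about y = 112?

Σw = 3 + 6 + 3 = 12.
y: (3·171 + 6·104 + 3·69) / 12 = 1344 / 12 ≈ 112.00
The centroid 112.00 matches the midline at 112, so the layout is balanced.

balanced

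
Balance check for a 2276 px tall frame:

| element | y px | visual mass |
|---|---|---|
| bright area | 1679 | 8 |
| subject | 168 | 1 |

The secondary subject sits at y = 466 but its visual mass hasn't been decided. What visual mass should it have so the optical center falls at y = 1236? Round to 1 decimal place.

Existing Σw = 9 (8 + 1); existing moment 8·1679 + 1·168 = 13600.
Balance at y = 1236 requires (13600 + w·466) / (9 + w) = 1236.
Solving: w = (1236·9 − 13600) / (466 − 1236) = -2476 / -770 ≈ 3.22.

w ≈ 3.2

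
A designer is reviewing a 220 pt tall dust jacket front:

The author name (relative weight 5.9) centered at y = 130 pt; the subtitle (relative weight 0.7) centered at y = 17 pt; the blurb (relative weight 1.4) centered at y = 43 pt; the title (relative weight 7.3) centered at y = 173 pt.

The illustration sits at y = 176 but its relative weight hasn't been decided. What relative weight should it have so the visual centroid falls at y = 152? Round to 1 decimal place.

Fixed elements: Σw = 5.9 + 0.7 + 1.4 + 7.3 = 15.3, Σw·y = 5.9·130 + 0.7·17 + 1.4·43 + 7.3·173 = 2102.0.
Set Σw·y/Σw = 152: (2102.0 + 176w) = 152·(15.3 + w).
Rearranging, w·(176 − 152) = 152·15.3 − 2102.0 = 223.6, so w ≈ 223.6/24 = 9.32.

w ≈ 9.3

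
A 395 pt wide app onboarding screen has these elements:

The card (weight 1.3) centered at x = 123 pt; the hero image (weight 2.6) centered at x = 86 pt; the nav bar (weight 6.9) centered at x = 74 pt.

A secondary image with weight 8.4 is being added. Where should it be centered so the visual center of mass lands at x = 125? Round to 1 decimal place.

x ≈ 179.3

With the secondary image, Σw becomes 1.3 + 2.6 + 6.9 + 8.4 = 19.2.
x: need Σw·x = 19.2·125 = 2400.0. Existing = 1.3·123 + 2.6·86 + 6.9·74 = 894.1. Remainder 1505.9 / 8.4 ≈ 179.27.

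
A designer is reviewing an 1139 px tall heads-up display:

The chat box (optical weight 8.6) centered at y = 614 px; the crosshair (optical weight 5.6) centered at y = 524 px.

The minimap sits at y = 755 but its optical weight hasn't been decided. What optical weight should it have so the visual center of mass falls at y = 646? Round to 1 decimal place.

Existing Σw = 14.2 (8.6 + 5.6); existing moment 8.6·614 + 5.6·524 = 8214.8.
Balance at y = 646 requires (8214.8 + w·755) / (14.2 + w) = 646.
So w = (646·14.2 − 8214.8)/(755 − 646) = 958.4/109 ≈ 8.79.

w ≈ 8.8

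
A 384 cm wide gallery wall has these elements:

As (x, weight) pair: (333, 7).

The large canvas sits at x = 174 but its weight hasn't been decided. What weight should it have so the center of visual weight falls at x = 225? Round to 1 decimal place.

The single fixed element contributes weight 7, moment 7·333 = 2331.
Set Σw·x/Σw = 225: (2331 + 174w) = 225·(7 + w).
Rearranging, w·(174 − 225) = 225·7 − 2331 = -756, so w ≈ -756/-51 = 14.82.

w ≈ 14.8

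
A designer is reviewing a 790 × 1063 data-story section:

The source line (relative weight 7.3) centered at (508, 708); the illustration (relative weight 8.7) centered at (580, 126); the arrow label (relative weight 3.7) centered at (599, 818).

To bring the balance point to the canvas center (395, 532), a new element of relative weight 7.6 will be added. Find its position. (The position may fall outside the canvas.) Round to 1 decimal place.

(-24.6, 688.5)

With the new element, Σw becomes 7.3 + 8.7 + 3.7 + 7.6 = 27.3.
x: target moment 27.3×395 = 10783.5; current 7.3·508 + 8.7·580 + 3.7·599 = 10970.7; the new element supplies -187.2, so x = -187.2/7.6 ≈ -24.63.
y: target moment 27.3×532 = 14523.6; current 7.3·708 + 8.7·126 + 3.7·818 = 9291.2; the new element supplies 5232.4, so y = 5232.4/7.6 ≈ 688.47.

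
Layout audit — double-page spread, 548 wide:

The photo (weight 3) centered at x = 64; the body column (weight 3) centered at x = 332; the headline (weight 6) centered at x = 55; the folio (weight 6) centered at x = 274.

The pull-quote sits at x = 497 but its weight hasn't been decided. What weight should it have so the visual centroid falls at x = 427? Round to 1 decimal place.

Known weights sum to 3 + 3 + 6 + 6 = 18; their moment is 3·64 + 3·332 + 6·55 + 6·274 = 3162.
Balance at x = 427 requires (3162 + w·497) / (18 + w) = 427.
So w = (427·18 − 3162)/(497 − 427) = 4524/70 ≈ 64.63.

w ≈ 64.6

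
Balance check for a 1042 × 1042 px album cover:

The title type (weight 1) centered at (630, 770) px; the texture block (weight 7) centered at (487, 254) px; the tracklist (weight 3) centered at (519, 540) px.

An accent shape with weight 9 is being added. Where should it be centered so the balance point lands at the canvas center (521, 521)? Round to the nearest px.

(536, 695)

After adding the accent shape, total weight = 1 + 7 + 3 + 9 = 20.
x: need Σw·x = 20·521 = 10420. Existing = 1·630 + 7·487 + 3·519 = 5596. Remainder 4824 / 9 ≈ 536.00.
y: need Σw·y = 20·521 = 10420. Existing = 1·770 + 7·254 + 3·540 = 4168. Remainder 6252 / 9 ≈ 694.67.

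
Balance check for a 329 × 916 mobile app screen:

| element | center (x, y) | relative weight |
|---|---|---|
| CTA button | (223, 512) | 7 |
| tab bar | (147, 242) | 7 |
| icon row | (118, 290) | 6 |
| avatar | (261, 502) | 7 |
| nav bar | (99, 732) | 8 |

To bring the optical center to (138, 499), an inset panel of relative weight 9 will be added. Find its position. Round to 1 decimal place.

(17.2, 618.7)

With the inset panel, Σw becomes 7 + 7 + 6 + 7 + 8 + 9 = 44.
x: target moment 44×138 = 6072; current 7·223 + 7·147 + 6·118 + 7·261 + 8·99 = 5917; the inset panel supplies 155, so x = 155/9 ≈ 17.22.
y: target moment 44×499 = 21956; current 7·512 + 7·242 + 6·290 + 7·502 + 8·732 = 16388; the inset panel supplies 5568, so y = 5568/9 ≈ 618.67.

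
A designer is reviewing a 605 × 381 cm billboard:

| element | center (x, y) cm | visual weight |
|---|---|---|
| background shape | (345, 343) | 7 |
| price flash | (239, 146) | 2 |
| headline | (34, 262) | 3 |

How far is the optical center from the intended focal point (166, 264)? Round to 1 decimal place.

≈ 87.5 cm

Total weight = 7 + 2 + 3 = 12.
x: (7·345 + 2·239 + 3·34) / 12 = 2995 / 12 ≈ 249.58
y: (7·343 + 2·146 + 3·262) / 12 = 3479 / 12 ≈ 289.92
Relative to (166, 264): Δ = (83.58, 25.92); |Δ| = √(83.58² + 25.92²) ≈ 87.51.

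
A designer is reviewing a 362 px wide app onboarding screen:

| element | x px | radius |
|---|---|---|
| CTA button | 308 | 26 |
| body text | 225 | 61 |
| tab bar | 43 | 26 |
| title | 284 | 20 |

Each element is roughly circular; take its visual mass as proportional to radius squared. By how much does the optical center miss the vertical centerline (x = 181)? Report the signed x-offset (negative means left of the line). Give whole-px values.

Weights ∝ r²: CTA button 26² = 676, body text 61² = 3721, tab bar 26² = 676, title 20² = 400; Σw = 5473.
x-moment: 676·308 + 3721·225 + 676·43 + 400·284 = 1188101; centroid 1188101/5473 ≈ 217.08.
Offset from x = 181: 217.08 − 181 ≈ 36.08.

≈ 36 px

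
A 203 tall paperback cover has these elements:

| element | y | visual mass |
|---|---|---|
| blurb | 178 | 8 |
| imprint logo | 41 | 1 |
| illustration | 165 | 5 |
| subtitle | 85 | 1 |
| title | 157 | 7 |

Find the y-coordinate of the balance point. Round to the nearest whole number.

Σw = 8 + 1 + 5 + 1 + 7 = 22.
Σw·y = 8·178 + 1·41 + 5·165 + 1·85 + 7·157 = 3474, so ȳ = 3474/22 ≈ 157.91.

y ≈ 158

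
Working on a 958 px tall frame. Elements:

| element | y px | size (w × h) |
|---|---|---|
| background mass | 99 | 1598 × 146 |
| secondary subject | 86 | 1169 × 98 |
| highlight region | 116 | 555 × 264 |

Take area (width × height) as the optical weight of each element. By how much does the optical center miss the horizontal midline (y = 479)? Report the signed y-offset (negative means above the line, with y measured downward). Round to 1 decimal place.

Areas: background mass 1598·146 = 233308, secondary subject 1169·98 = 114562, highlight region 555·264 = 146520. Total weight = 494390.
Σw·y = 233308·99 + 114562·86 + 146520·116 = 49946144, so ȳ = 49946144/494390 ≈ 101.03.
Difference: 101.03 − 479 ≈ -377.97.

≈ -378.0 px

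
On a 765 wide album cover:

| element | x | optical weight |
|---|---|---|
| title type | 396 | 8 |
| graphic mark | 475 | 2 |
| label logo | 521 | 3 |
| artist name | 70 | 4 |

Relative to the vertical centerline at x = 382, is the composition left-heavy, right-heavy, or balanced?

left-heavy

Σw = 8 + 2 + 3 + 4 = 17.
x: (8·396 + 2·475 + 3·521 + 4·70) / 17 = 5961 / 17 ≈ 350.65
Since 350.6 is left of 382, the composition reads left-heavy.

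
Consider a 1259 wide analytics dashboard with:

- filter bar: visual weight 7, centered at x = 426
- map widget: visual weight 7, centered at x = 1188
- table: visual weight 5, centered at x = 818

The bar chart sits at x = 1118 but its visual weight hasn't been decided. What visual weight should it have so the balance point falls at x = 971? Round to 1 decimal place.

Existing Σw = 19 (7 + 7 + 5); existing moment 7·426 + 7·1188 + 5·818 = 15388.
Set Σw·x/Σw = 971: (15388 + 1118w) = 971·(19 + w).
Rearranging, w·(1118 − 971) = 971·19 − 15388 = 3061, so w ≈ 3061/147 = 20.82.

w ≈ 20.8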